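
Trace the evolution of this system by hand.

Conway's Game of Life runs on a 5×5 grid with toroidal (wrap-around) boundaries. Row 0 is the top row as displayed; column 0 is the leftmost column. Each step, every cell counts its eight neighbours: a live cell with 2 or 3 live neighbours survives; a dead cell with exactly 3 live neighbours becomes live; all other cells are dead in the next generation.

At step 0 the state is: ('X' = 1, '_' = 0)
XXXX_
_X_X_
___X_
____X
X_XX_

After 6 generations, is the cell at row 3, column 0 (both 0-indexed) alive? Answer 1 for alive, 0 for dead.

[0] XXXX_
_X_X_
___X_
____X
X_XX_
[1] X____
XX_X_
__XXX
__X_X
X____
[2] X____
XX_X_
_____
XXX_X
XX__X
[3] __X__
XX__X
___X_
__XXX
__XX_
[4] X_X_X
XXXXX
_X___
____X
_X__X
[5] _____
_____
_X___
_____
_X__X
[6] _____
_____
_____
X____
_____

1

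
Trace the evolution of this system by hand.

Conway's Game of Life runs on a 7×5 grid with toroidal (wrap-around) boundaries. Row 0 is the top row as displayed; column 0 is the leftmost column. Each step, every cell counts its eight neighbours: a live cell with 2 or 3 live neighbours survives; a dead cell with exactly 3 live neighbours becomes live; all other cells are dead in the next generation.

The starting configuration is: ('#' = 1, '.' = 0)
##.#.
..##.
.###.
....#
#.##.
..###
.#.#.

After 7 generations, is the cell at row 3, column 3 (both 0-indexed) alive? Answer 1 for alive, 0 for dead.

0

[0] ##.#.
..##.
.###.
....#
#.##.
..###
.#.#.
[1] ##.#.
#....
.#..#
#...#
###..
#....
.#...
[2] ###.#
..#..
.#..#
..###
.....
#.#..
.##.#
[3] ....#
..#.#
##..#
#.###
.##.#
#.##.
....#
[4] #...#
.#..#
.....
.....
.....
#.#..
#...#
[5] .#.#.
....#
.....
.....
.....
##..#
...#.
[6] ..###
.....
.....
.....
#....
#...#
.#.#.
[7] ..###
...#.
.....
.....
#...#
##..#
.#...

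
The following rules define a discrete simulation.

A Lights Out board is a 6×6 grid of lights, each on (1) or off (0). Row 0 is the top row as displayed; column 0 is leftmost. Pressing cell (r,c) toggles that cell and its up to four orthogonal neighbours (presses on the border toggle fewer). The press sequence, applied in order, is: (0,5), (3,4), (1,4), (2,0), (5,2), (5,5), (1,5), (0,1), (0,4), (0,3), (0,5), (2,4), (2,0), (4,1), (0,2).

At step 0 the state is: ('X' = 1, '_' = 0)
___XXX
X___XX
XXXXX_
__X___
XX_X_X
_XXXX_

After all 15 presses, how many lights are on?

[0] ___XXX
X___XX
XXXXX_
__X___
XX_X_X
_XXXX_
[1] ___X__
X___X_
XXXXX_
__X___
XX_X_X
_XXXX_
[2] ___X__
X___X_
XXXX__
__XXXX
XX_XXX
_XXXX_
[3] ___XX_
X__X_X
XXXXX_
__XXXX
XX_XXX
_XXXX_
[4] ___XX_
___X_X
__XXX_
X_XXXX
XX_XXX
_XXXX_
[5] ___XX_
___X_X
__XXX_
X_XXXX
XXXXXX
____X_
[6] ___XX_
___X_X
__XXX_
X_XXXX
XXXXX_
_____X
[7] ___XXX
___XX_
__XXXX
X_XXXX
XXXXX_
_____X
[8] XXXXXX
_X_XX_
__XXXX
X_XXXX
XXXXX_
_____X
[9] XXX___
_X_X__
__XXXX
X_XXXX
XXXXX_
_____X
[10] XX_XX_
_X____
__XXXX
X_XXXX
XXXXX_
_____X
[11] XX_X_X
_X___X
__XXXX
X_XXXX
XXXXX_
_____X
[12] XX_X_X
_X__XX
__X___
X_XX_X
XXXXX_
_____X
[13] XX_X_X
XX__XX
XXX___
__XX_X
XXXXX_
_____X
[14] XX_X_X
XX__XX
XXX___
_XXX_X
___XX_
_X___X
[15] X_X__X
XXX_XX
XXX___
_XXX_X
___XX_
_X___X

19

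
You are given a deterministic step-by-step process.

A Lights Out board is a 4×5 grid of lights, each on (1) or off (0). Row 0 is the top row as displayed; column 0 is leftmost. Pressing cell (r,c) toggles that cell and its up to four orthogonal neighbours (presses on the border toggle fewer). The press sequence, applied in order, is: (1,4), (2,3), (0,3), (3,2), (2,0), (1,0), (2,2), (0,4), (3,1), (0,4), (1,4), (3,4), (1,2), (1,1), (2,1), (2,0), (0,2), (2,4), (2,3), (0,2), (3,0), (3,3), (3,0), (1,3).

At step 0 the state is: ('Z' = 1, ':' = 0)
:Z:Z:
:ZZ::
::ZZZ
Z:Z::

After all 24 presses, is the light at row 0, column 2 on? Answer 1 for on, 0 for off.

k=0  :Z:Z:
:ZZ::
::ZZZ
Z:Z::
k=1  :Z:ZZ
:ZZZZ
::ZZ:
Z:Z::
k=2  :Z:ZZ
:ZZ:Z
::::Z
Z:ZZ:
k=3  :ZZ::
:ZZZZ
::::Z
Z:ZZ:
k=4  :ZZ::
:ZZZZ
::Z:Z
ZZ:::
k=5  :ZZ::
ZZZZZ
ZZZ:Z
:Z:::
k=6  ZZZ::
::ZZZ
:ZZ:Z
:Z:::
k=7  ZZZ::
:::ZZ
:::ZZ
:ZZ::
k=8  ZZZZZ
:::Z:
:::ZZ
:ZZ::
k=9  ZZZZZ
:::Z:
:Z:ZZ
Z::::
k=10  ZZZ::
:::ZZ
:Z:ZZ
Z::::
k=11  ZZZ:Z
:::::
:Z:Z:
Z::::
k=12  ZZZ:Z
:::::
:Z:ZZ
Z::ZZ
k=13  ZZ::Z
:ZZZ:
:ZZZZ
Z::ZZ
k=14  Z:::Z
Z::Z:
::ZZZ
Z::ZZ
k=15  Z:::Z
ZZ:Z:
ZZ:ZZ
ZZ:ZZ
k=16  Z:::Z
:Z:Z:
:::ZZ
:Z:ZZ
k=17  ZZZZZ
:ZZZ:
:::ZZ
:Z:ZZ
k=18  ZZZZZ
:ZZZZ
:::::
:Z:Z:
k=19  ZZZZZ
:ZZ:Z
::ZZZ
:Z:::
k=20  Z:::Z
:Z::Z
::ZZZ
:Z:::
k=21  Z:::Z
:Z::Z
Z:ZZZ
Z::::
k=22  Z:::Z
:Z::Z
Z:Z:Z
Z:ZZZ
k=23  Z:::Z
:Z::Z
::Z:Z
:ZZZZ
k=24  Z::ZZ
:ZZZ:
::ZZZ
:ZZZZ

0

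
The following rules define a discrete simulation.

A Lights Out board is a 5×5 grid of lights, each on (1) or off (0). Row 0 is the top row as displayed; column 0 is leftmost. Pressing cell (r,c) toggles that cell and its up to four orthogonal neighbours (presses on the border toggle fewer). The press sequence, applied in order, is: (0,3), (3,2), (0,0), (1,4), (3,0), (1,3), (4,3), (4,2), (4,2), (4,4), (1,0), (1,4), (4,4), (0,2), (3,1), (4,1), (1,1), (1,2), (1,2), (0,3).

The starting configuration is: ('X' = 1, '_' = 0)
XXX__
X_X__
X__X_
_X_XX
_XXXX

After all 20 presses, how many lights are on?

9

0) XXX__
X_X__
X__X_
_X_XX
_XXXX
1) XX_XX
X_XX_
X__X_
_X_XX
_XXXX
2) XX_XX
X_XX_
X_XX_
__X_X
_X_XX
3) ___XX
__XX_
X_XX_
__X_X
_X_XX
4) ___X_
__X_X
X_XXX
__X_X
_X_XX
5) ___X_
__X_X
__XXX
XXX_X
XX_XX
6) _____
___X_
__X_X
XXX_X
XX_XX
7) _____
___X_
__X_X
XXXXX
XXX__
8) _____
___X_
__X_X
XX_XX
X__X_
9) _____
___X_
__X_X
XXXXX
XXX__
10) _____
___X_
__X_X
XXXX_
XXXXX
11) X____
XX_X_
X_X_X
XXXX_
XXXXX
12) X___X
XX__X
X_X__
XXXX_
XXXXX
13) X___X
XX__X
X_X__
XXXXX
XXX__
14) XXXXX
XXX_X
X_X__
XXXXX
XXX__
15) XXXXX
XXX_X
XXX__
___XX
X_X__
16) XXXXX
XXX_X
XXX__
_X_XX
_X___
17) X_XXX
____X
X_X__
_X_XX
_X___
18) X__XX
_XXXX
X____
_X_XX
_X___
19) X_XXX
____X
X_X__
_X_XX
_X___
20) X____
___XX
X_X__
_X_XX
_X___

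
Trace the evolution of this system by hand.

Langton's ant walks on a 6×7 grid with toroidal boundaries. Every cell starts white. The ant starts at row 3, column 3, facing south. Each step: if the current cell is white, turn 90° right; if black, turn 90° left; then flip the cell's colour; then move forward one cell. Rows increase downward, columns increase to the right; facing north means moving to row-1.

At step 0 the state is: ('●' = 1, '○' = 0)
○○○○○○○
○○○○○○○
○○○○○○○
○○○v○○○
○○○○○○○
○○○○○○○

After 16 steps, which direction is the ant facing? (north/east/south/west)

south

t=0: ○○○○○○○
○○○○○○○
○○○○○○○
○○○v○○○
○○○○○○○
○○○○○○○
t=1: ○○○○○○○
○○○○○○○
○○○○○○○
○○<●○○○
○○○○○○○
○○○○○○○
t=2: ○○○○○○○
○○○○○○○
○○^○○○○
○○●●○○○
○○○○○○○
○○○○○○○
t=3: ○○○○○○○
○○○○○○○
○○●>○○○
○○●●○○○
○○○○○○○
○○○○○○○
t=4: ○○○○○○○
○○○○○○○
○○●●○○○
○○●v○○○
○○○○○○○
○○○○○○○
t=5: ○○○○○○○
○○○○○○○
○○●●○○○
○○●○>○○
○○○○○○○
○○○○○○○
t=6: ○○○○○○○
○○○○○○○
○○●●○○○
○○●○●○○
○○○○v○○
○○○○○○○
t=7: ○○○○○○○
○○○○○○○
○○●●○○○
○○●○●○○
○○○<●○○
○○○○○○○
t=8: ○○○○○○○
○○○○○○○
○○●●○○○
○○●^●○○
○○○●●○○
○○○○○○○
t=9: ○○○○○○○
○○○○○○○
○○●●○○○
○○●●>○○
○○○●●○○
○○○○○○○
t=10: ○○○○○○○
○○○○○○○
○○●●^○○
○○●●○○○
○○○●●○○
○○○○○○○
t=11: ○○○○○○○
○○○○○○○
○○●●●>○
○○●●○○○
○○○●●○○
○○○○○○○
t=12: ○○○○○○○
○○○○○○○
○○●●●●○
○○●●○v○
○○○●●○○
○○○○○○○
t=13: ○○○○○○○
○○○○○○○
○○●●●●○
○○●●<●○
○○○●●○○
○○○○○○○
t=14: ○○○○○○○
○○○○○○○
○○●●^●○
○○●●●●○
○○○●●○○
○○○○○○○
t=15: ○○○○○○○
○○○○○○○
○○●<○●○
○○●●●●○
○○○●●○○
○○○○○○○
t=16: ○○○○○○○
○○○○○○○
○○●○○●○
○○●v●●○
○○○●●○○
○○○○○○○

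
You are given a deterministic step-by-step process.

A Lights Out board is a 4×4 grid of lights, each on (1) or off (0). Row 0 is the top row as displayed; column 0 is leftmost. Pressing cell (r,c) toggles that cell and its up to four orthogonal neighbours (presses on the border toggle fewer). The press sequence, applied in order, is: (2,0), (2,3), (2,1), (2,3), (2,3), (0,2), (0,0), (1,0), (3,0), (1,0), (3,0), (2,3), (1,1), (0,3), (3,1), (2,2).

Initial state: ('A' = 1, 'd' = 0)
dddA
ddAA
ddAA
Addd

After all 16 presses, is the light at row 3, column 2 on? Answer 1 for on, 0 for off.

0

t=0: dddA
ddAA
ddAA
Addd
t=1: dddA
AdAA
AAAA
dddd
t=2: dddA
AdAd
AAdd
dddA
t=3: dddA
AAAd
ddAd
dAdA
t=4: dddA
AAAA
dddA
dAdd
t=5: dddA
AAAd
ddAd
dAdA
t=6: dAAd
AAdd
ddAd
dAdA
t=7: AdAd
dAdd
ddAd
dAdA
t=8: ddAd
Addd
AdAd
dAdA
t=9: ddAd
Addd
ddAd
AddA
t=10: AdAd
dAdd
AdAd
AddA
t=11: AdAd
dAdd
ddAd
dAdA
t=12: AdAd
dAdA
dddA
dAdd
t=13: AAAd
AdAA
dAdA
dAdd
t=14: AAdA
AdAd
dAdA
dAdd
t=15: AAdA
AdAd
dddA
AdAd
t=16: AAdA
Addd
dAAd
Addd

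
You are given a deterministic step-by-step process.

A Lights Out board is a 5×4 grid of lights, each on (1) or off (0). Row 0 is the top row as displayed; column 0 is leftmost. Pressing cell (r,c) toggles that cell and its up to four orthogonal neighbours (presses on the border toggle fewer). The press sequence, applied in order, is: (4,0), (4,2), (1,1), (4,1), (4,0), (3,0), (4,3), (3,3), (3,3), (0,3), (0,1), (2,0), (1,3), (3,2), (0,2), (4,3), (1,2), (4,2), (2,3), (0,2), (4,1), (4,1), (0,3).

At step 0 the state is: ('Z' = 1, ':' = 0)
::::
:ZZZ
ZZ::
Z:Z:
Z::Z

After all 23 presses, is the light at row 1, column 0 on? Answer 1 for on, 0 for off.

0

t=0: ::::
:ZZZ
ZZ::
Z:Z:
Z::Z
t=1: ::::
:ZZZ
ZZ::
::Z:
:Z:Z
t=2: ::::
:ZZZ
ZZ::
::::
::Z:
t=3: :Z::
Z::Z
Z:::
::::
::Z:
t=4: :Z::
Z::Z
Z:::
:Z::
ZZ::
t=5: :Z::
Z::Z
Z:::
ZZ::
::::
t=6: :Z::
Z::Z
::::
::::
Z:::
t=7: :Z::
Z::Z
::::
:::Z
Z:ZZ
t=8: :Z::
Z::Z
:::Z
::Z:
Z:Z:
t=9: :Z::
Z::Z
::::
:::Z
Z:ZZ
t=10: :ZZZ
Z:::
::::
:::Z
Z:ZZ
t=11: Z::Z
ZZ::
::::
:::Z
Z:ZZ
t=12: Z::Z
:Z::
ZZ::
Z::Z
Z:ZZ
t=13: Z:::
:ZZZ
ZZ:Z
Z::Z
Z:ZZ
t=14: Z:::
:ZZZ
ZZZZ
ZZZ:
Z::Z
t=15: ZZZZ
:Z:Z
ZZZZ
ZZZ:
Z::Z
t=16: ZZZZ
:Z:Z
ZZZZ
ZZZZ
Z:Z:
t=17: ZZ:Z
::Z:
ZZ:Z
ZZZZ
Z:Z:
t=18: ZZ:Z
::Z:
ZZ:Z
ZZ:Z
ZZ:Z
t=19: ZZ:Z
::ZZ
ZZZ:
ZZ::
ZZ:Z
t=20: Z:Z:
:::Z
ZZZ:
ZZ::
ZZ:Z
t=21: Z:Z:
:::Z
ZZZ:
Z:::
::ZZ
t=22: Z:Z:
:::Z
ZZZ:
ZZ::
ZZ:Z
t=23: Z::Z
::::
ZZZ:
ZZ::
ZZ:Z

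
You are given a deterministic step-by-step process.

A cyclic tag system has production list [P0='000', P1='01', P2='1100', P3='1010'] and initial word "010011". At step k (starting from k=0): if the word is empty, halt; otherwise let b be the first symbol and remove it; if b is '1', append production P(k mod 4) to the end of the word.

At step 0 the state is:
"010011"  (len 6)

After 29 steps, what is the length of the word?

13

t=0: "010011"  (len 6)
t=1: "10011"  (len 5)
t=2: "001101"  (len 6)
t=3: "01101"  (len 5)
t=4: "1101"  (len 4)
t=5: "101000"  (len 6)
t=6: "0100001"  (len 7)
t=7: "100001"  (len 6)
t=8: "000011010"  (len 9)
t=9: "00011010"  (len 8)
t=10: "0011010"  (len 7)
t=11: "011010"  (len 6)
t=12: "11010"  (len 5)
t=13: "1010000"  (len 7)
t=14: "01000001"  (len 8)
t=15: "1000001"  (len 7)
t=16: "0000011010"  (len 10)
t=17: "000011010"  (len 9)
t=18: "00011010"  (len 8)
t=19: "0011010"  (len 7)
t=20: "011010"  (len 6)
t=21: "11010"  (len 5)
t=22: "101001"  (len 6)
t=23: "010011100"  (len 9)
t=24: "10011100"  (len 8)
t=25: "0011100000"  (len 10)
t=26: "011100000"  (len 9)
t=27: "11100000"  (len 8)
t=28: "11000001010"  (len 11)
t=29: "1000001010000"  (len 13)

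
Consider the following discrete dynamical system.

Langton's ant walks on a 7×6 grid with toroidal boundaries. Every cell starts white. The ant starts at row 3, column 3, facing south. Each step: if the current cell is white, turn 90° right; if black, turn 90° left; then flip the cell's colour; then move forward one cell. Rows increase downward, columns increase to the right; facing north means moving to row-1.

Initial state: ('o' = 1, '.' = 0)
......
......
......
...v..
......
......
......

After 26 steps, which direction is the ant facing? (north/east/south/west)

north

[0] ......
......
......
...v..
......
......
......
[1] ......
......
......
..<o..
......
......
......
[2] ......
......
..^...
..oo..
......
......
......
[3] ......
......
..o>..
..oo..
......
......
......
[4] ......
......
..oo..
..ov..
......
......
......
[5] ......
......
..oo..
..o.>.
......
......
......
[6] ......
......
..oo..
..o.o.
....v.
......
......
[7] ......
......
..oo..
..o.o.
...<o.
......
......
[8] ......
......
..oo..
..o^o.
...oo.
......
......
[9] ......
......
..oo..
..oo>.
...oo.
......
......
[10] ......
......
..oo^.
..oo..
...oo.
......
......
[11] ......
......
..ooo>
..oo..
...oo.
......
......
[12] ......
......
..oooo
..oo.v
...oo.
......
......
[13] ......
......
..oooo
..oo<o
...oo.
......
......
[14] ......
......
..oo^o
..oooo
...oo.
......
......
[15] ......
......
..o<.o
..oooo
...oo.
......
......
[16] ......
......
..o..o
..ovoo
...oo.
......
......
[17] ......
......
..o..o
..o.>o
...oo.
......
......
[18] ......
......
..o.^o
..o..o
...oo.
......
......
[19] ......
......
..o.o>
..o..o
...oo.
......
......
[20] ......
.....^
..o.o.
..o..o
...oo.
......
......
[21] ......
>....o
..o.o.
..o..o
...oo.
......
......
[22] ......
o....o
v.o.o.
..o..o
...oo.
......
......
[23] ......
o....o
o.o.o<
..o..o
...oo.
......
......
[24] ......
o....^
o.o.oo
..o..o
...oo.
......
......
[25] ......
o...<.
o.o.oo
..o..o
...oo.
......
......
[26] ....^.
o...o.
o.o.oo
..o..o
...oo.
......
......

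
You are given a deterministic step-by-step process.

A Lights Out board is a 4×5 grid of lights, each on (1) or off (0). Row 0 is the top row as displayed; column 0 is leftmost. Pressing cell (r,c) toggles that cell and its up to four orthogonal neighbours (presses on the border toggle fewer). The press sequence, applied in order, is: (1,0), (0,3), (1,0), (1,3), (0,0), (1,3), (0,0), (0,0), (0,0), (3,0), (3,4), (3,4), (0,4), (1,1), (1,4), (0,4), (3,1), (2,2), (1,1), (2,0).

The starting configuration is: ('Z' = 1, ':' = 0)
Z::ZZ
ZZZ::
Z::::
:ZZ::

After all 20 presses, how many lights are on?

[0] Z::ZZ
ZZZ::
Z::::
:ZZ::
[1] :::ZZ
::Z::
:::::
:ZZ::
[2] ::Z::
::ZZ:
:::::
:ZZ::
[3] Z:Z::
ZZZZ:
Z::::
:ZZ::
[4] Z:ZZ:
ZZ::Z
Z::Z:
:ZZ::
[5] :ZZZ:
:Z::Z
Z::Z:
:ZZ::
[6] :ZZ::
:ZZZ:
Z::::
:ZZ::
[7] Z:Z::
ZZZZ:
Z::::
:ZZ::
[8] :ZZ::
:ZZZ:
Z::::
:ZZ::
[9] Z:Z::
ZZZZ:
Z::::
:ZZ::
[10] Z:Z::
ZZZZ:
:::::
Z:Z::
[11] Z:Z::
ZZZZ:
::::Z
Z:ZZZ
[12] Z:Z::
ZZZZ:
:::::
Z:Z::
[13] Z:ZZZ
ZZZZZ
:::::
Z:Z::
[14] ZZZZZ
:::ZZ
:Z:::
Z:Z::
[15] ZZZZ:
:::::
:Z::Z
Z:Z::
[16] ZZZ:Z
::::Z
:Z::Z
Z:Z::
[17] ZZZ:Z
::::Z
::::Z
:Z:::
[18] ZZZ:Z
::Z:Z
:ZZZZ
:ZZ::
[19] Z:Z:Z
ZZ::Z
::ZZZ
:ZZ::
[20] Z:Z:Z
:Z::Z
ZZZZZ
ZZZ::

13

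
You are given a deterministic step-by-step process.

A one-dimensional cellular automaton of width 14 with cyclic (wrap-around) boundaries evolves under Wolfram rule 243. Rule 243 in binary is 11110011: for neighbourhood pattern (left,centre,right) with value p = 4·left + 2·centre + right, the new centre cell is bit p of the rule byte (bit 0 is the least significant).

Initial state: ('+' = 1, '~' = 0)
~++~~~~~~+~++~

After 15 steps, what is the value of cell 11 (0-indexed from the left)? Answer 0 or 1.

[0] ~++~~~~~~+~++~
[1] +~+++++++~+~++
[2] ++~+++++++~+~+
[3] +++~+++++++~+~
[4] ~+++~+++++++~+
[5] +~+++~+++++++~
[6] ~+~+++~+++++++
[7] +~+~+++~++++++
[8] ++~+~+++~+++++
[9] +++~+~+++~++++
[10] ++++~+~+++~+++
[11] +++++~+~+++~++
[12] ++++++~+~+++~+
[13] +++++++~+~+++~
[14] ~+++++++~+~+++
[15] +~+++++++~+~++

0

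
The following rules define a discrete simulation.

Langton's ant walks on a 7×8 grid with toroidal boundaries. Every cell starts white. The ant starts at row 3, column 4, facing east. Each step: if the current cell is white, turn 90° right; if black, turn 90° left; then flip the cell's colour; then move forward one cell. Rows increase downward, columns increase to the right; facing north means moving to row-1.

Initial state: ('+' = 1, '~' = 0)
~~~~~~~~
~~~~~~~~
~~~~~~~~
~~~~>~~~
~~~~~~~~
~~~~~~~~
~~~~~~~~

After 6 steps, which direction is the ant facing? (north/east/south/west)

east

0) ~~~~~~~~
~~~~~~~~
~~~~~~~~
~~~~>~~~
~~~~~~~~
~~~~~~~~
~~~~~~~~
1) ~~~~~~~~
~~~~~~~~
~~~~~~~~
~~~~+~~~
~~~~v~~~
~~~~~~~~
~~~~~~~~
2) ~~~~~~~~
~~~~~~~~
~~~~~~~~
~~~~+~~~
~~~<+~~~
~~~~~~~~
~~~~~~~~
3) ~~~~~~~~
~~~~~~~~
~~~~~~~~
~~~^+~~~
~~~++~~~
~~~~~~~~
~~~~~~~~
4) ~~~~~~~~
~~~~~~~~
~~~~~~~~
~~~+>~~~
~~~++~~~
~~~~~~~~
~~~~~~~~
5) ~~~~~~~~
~~~~~~~~
~~~~^~~~
~~~+~~~~
~~~++~~~
~~~~~~~~
~~~~~~~~
6) ~~~~~~~~
~~~~~~~~
~~~~+>~~
~~~+~~~~
~~~++~~~
~~~~~~~~
~~~~~~~~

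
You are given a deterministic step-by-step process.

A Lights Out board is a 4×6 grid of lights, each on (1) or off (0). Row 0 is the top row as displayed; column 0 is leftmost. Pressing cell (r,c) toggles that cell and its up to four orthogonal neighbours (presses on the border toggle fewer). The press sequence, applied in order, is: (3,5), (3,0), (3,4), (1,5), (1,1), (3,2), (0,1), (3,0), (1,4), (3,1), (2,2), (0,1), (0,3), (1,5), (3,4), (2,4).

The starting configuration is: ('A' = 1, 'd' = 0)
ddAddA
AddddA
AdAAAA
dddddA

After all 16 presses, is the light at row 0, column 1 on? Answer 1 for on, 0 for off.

step 0: ddAddA
AddddA
AdAAAA
dddddA
step 1: ddAddA
AddddA
AdAAAd
ddddAd
step 2: ddAddA
AddddA
ddAAAd
AAddAd
step 3: ddAddA
AddddA
ddAAdd
AAdAdA
step 4: ddAddd
AdddAd
ddAAdA
AAdAdA
step 5: dAAddd
dAAdAd
dAAAdA
AAdAdA
step 6: dAAddd
dAAdAd
dAdAdA
AdAddA
step 7: Addddd
ddAdAd
dAdAdA
AdAddA
step 8: Addddd
ddAdAd
AAdAdA
dAAddA
step 9: AdddAd
ddAAdA
AAdAAA
dAAddA
step 10: AdddAd
ddAAdA
AddAAA
AddddA
step 11: AdddAd
dddAdA
AAAdAA
AdAddA
step 12: dAAdAd
dAdAdA
AAAdAA
AdAddA
step 13: dAdAdd
dAdddA
AAAdAA
AdAddA
step 14: dAdAdA
dAddAd
AAAdAd
AdAddA
step 15: dAdAdA
dAddAd
AAAddd
AdAAAd
step 16: dAdAdA
dAdddd
AAAAAA
AdAAdd

1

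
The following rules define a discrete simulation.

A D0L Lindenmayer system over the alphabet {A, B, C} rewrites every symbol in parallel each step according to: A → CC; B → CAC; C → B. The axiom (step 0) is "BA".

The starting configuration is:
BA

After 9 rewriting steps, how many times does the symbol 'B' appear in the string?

[0] BA
[1] CACCC
[2] BCCBBB
[3] CACBBCACCACCAC
[4] BCCBCACCACBCCBBCCBBCCB
[5] CACBBCACBCCBBCCBCACBBCACCACBBCACCACBBCAC
[6] BCCBCACCACBCCBCACBBCACCACBBCACBCCBCACCACBCCBBCCBCACCACBCCBBCCBCACCACBCCB
[7] CACBBCACBCCBBCCBCACBBCACBCCBCACCACBCCBBCCBCACCACBCCBCACBBC…CBCACBBCACCACBBCACBCCBBCCBCACBBCACCACBBCACBCCBBCCBCACBBCAC  (len 124)
[8] BCCBCACCACBCCBCACBBCACCACBBCACBCCBCACCACBCCBCACBBCACBCCBBC…BCCBCACCACBCCBBCCBCACCACBCCBCACBBCACCACBBCACBCCBCACCACBCCB  (len 224)
[9] CACBBCACBCCBBCCBCACBBCACBCCBCACCACBCCBBCCBCACCACBCCBCACBBC…CBBCACBCCBCACCACBCCBBCCBCACCACBCCBCACBBCACBCCBBCCBCACBBCAC  (len 392)

120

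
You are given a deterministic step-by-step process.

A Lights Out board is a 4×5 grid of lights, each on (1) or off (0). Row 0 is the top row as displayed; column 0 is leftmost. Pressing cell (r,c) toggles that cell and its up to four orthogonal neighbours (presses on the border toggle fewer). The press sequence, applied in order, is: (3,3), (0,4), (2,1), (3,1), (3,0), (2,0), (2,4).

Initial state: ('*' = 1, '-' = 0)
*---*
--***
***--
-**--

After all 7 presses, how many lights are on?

gen 0: *---*
--***
***--
-**--
gen 1: *---*
--***
****-
-*-**
gen 2: *--*-
--**-
****-
-*-**
gen 3: *--*-
-***-
---*-
---**
gen 4: *--*-
-***-
-*-*-
*****
gen 5: *--*-
-***-
**-*-
--***
gen 6: *--*-
****-
---*-
*-***
gen 7: *--*-
*****
----*
*-**-

11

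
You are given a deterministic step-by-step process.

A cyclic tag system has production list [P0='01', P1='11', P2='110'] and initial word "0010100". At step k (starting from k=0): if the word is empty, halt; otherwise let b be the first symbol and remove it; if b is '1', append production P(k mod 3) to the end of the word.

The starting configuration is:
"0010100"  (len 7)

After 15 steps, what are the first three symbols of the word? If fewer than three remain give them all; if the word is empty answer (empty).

101

[0] "0010100"  (len 7)
[1] "010100"  (len 6)
[2] "10100"  (len 5)
[3] "0100110"  (len 7)
[4] "100110"  (len 6)
[5] "0011011"  (len 7)
[6] "011011"  (len 6)
[7] "11011"  (len 5)
[8] "101111"  (len 6)
[9] "01111110"  (len 8)
[10] "1111110"  (len 7)
[11] "11111011"  (len 8)
[12] "1111011110"  (len 10)
[13] "11101111001"  (len 11)
[14] "110111100111"  (len 12)
[15] "10111100111110"  (len 14)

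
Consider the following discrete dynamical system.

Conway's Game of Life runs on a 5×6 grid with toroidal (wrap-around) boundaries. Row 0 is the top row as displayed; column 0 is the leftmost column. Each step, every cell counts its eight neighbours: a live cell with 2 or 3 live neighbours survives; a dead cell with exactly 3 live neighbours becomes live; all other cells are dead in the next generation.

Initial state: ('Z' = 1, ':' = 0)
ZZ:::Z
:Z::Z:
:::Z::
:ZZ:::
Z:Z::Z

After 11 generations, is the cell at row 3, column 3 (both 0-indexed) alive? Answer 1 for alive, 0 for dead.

0

gen 0: ZZ:::Z
:Z::Z:
:::Z::
:ZZ:::
Z:Z::Z
gen 1: ::Z:Z:
:ZZ:ZZ
:Z:Z::
ZZZZ::
::Z::Z
gen 2: Z:Z:Z:
ZZ::ZZ
:::::Z
Z::ZZ:
Z:::ZZ
gen 3: ::::::
:Z:ZZ:
:Z:Z::
Z::Z::
Z:::::
gen 4: ::::::
:::ZZ:
ZZ:Z::
ZZZ:::
::::::
gen 5: ::::::
::ZZZ:
Z::ZZZ
Z:Z:::
:Z::::
gen 6: ::ZZ::
::Z:::
Z:::::
Z:ZZZ:
:Z::::
gen 7: :ZZZ::
:ZZZ::
::Z::Z
Z:ZZ:Z
:Z::Z:
gen 8: Z:::Z:
Z:::Z:
:::::Z
Z:ZZ:Z
::::ZZ
gen 9: Z::ZZ:
Z:::Z:
:Z:Z::
Z::Z::
:Z::::
gen 10: ZZ:ZZ:
ZZZ:Z:
ZZZZZZ
ZZ::::
ZZZZZZ
gen 11: ::::::
::::::
::::Z:
::::::
::::::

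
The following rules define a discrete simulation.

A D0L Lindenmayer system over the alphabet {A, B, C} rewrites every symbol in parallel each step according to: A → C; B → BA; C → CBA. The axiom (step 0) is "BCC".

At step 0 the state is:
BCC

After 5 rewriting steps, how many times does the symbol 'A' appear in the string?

0) BCC
1) BACBACBA
2) BACCBABACCBABAC
3) BACCBACBABACBACCBACBABACBACCBA
4) BACCBACBABACCBABACBACCBABACCBACBABACCBABACBACCBABACCBACBABAC
5) BACCBACBABACCBABACBACCBACBABACBACCBABACCBACBABACBACCBACBABACCBABACBACCBACBABACBACCBABACCBACBABACBACCBACBABACCBABACBACCBA

40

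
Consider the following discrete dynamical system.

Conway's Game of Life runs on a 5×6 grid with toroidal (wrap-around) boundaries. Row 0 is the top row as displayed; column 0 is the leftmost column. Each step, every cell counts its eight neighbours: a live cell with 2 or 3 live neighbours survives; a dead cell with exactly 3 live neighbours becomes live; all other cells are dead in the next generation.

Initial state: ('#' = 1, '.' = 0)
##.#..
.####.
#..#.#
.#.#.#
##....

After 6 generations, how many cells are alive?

2

0) ##.#..
.####.
#..#.#
.#.#.#
##....
1) ...###
......
.....#
.#...#
....##
2) ...#.#
.....#
#.....
.....#
...#..
3) ......
#...##
#....#
......
......
4) .....#
#...#.
#...#.
......
......
5) .....#
#...#.
......
......
......
6) .....#
.....#
......
......
......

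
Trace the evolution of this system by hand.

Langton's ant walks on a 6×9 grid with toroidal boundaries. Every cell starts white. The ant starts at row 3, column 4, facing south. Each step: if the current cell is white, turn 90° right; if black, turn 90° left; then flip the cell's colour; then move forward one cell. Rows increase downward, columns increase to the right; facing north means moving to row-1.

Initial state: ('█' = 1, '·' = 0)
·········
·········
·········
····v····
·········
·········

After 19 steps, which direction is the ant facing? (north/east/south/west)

step 0: ·········
·········
·········
····v····
·········
·········
step 1: ·········
·········
·········
···<█····
·········
·········
step 2: ·········
·········
···^·····
···██····
·········
·········
step 3: ·········
·········
···█>····
···██····
·········
·········
step 4: ·········
·········
···██····
···█v····
·········
·········
step 5: ·········
·········
···██····
···█·>···
·········
·········
step 6: ·········
·········
···██····
···█·█···
·····v···
·········
step 7: ·········
·········
···██····
···█·█···
····<█···
·········
step 8: ·········
·········
···██····
···█^█···
····██···
·········
step 9: ·········
·········
···██····
···██>···
····██···
·········
step 10: ·········
·········
···██^···
···██····
····██···
·········
step 11: ·········
·········
···███>··
···██····
····██···
·········
step 12: ·········
·········
···████··
···██·v··
····██···
·········
step 13: ·········
·········
···████··
···██<█··
····██···
·········
step 14: ·········
·········
···██^█··
···████··
····██···
·········
step 15: ·········
·········
···█<·█··
···████··
····██···
·········
step 16: ·········
·········
···█··█··
···█v██··
····██···
·········
step 17: ·········
·········
···█··█··
···█·>█··
····██···
·········
step 18: ·········
·········
···█·^█··
···█··█··
····██···
·········
step 19: ·········
·········
···█·█>··
···█··█··
····██···
·········

east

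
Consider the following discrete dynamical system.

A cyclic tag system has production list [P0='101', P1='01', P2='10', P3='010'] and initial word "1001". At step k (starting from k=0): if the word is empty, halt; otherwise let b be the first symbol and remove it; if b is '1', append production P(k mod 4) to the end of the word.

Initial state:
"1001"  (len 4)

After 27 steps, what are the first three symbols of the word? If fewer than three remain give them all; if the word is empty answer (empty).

gen 0: "1001"  (len 4)
gen 1: "001101"  (len 6)
gen 2: "01101"  (len 5)
gen 3: "1101"  (len 4)
gen 4: "101010"  (len 6)
gen 5: "01010101"  (len 8)
gen 6: "1010101"  (len 7)
gen 7: "01010110"  (len 8)
gen 8: "1010110"  (len 7)
gen 9: "010110101"  (len 9)
gen 10: "10110101"  (len 8)
gen 11: "011010110"  (len 9)
gen 12: "11010110"  (len 8)
gen 13: "1010110101"  (len 10)
gen 14: "01011010101"  (len 11)
gen 15: "1011010101"  (len 10)
gen 16: "011010101010"  (len 12)
gen 17: "11010101010"  (len 11)
gen 18: "101010101001"  (len 12)
gen 19: "0101010100110"  (len 13)
gen 20: "101010100110"  (len 12)
gen 21: "01010100110101"  (len 14)
gen 22: "1010100110101"  (len 13)
gen 23: "01010011010110"  (len 14)
gen 24: "1010011010110"  (len 13)
gen 25: "010011010110101"  (len 15)
gen 26: "10011010110101"  (len 14)
gen 27: "001101011010110"  (len 15)

001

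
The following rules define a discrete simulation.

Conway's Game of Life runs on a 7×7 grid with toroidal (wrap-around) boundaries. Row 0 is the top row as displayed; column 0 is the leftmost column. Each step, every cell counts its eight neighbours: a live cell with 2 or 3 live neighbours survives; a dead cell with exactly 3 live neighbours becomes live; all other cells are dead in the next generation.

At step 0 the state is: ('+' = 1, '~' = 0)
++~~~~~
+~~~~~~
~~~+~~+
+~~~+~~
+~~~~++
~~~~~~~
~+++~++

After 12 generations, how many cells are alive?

20

[0] ++~~~~~
+~~~~~~
~~~+~~+
+~~~+~~
+~~~~++
~~~~~~~
~+++~++
[1] ~~~~~~~
++~~~~+
+~~~~~+
+~~~+~~
+~~~~++
~++~+~~
~++~~~+
[2] ~~+~~~+
~+~~~~+
~~~~~+~
~+~~~~~
+~~++++
~~++~~~
++++~~~
[3] ~~~+~~+
+~~~~++
+~~~~~~
+~~~~~~
++~++++
~~~~~+~
+~~~~~~
[4] ~~~~~+~
+~~~~+~
++~~~~~
~~~~++~
++~~++~
~+~~~+~
~~~~~~+
[5] ~~~~~+~
++~~~~~
++~~++~
~~~~++~
++~~~~~
~+~~++~
~~~~~++
[6] +~~~~+~
++~~++~
++~~++~
~~~~++~
++~~~~+
~+~~++~
~~~~~~+
[7] ++~~++~
~~~~~~~
++~+~~~
~~~~+~~
++~~~~+
~+~~~+~
+~~~+~+
[8] ++~~++~
~~+~+~+
~~~~~~~
~~+~~~+
++~~~++
~+~~~+~
~~~~+~~
[9] ++~~+~+
++~++~+
~~~+~+~
~+~~~++
~++~~+~
~+~~++~
++~~+~+
[10] ~~~~+~~
~+~+~~~
~+~+~~~
++~~~++
~++~~~~
~~~++~~
~~+++~~
[11] ~~~~+~~
~~~++~~
~+~~+~+
~~~~~~+
~++++++
~+~~+~~
~~+~~+~
[12] ~~~~++~
~~~++~~
+~~++~~
~+~~~~+
~++++~+
++~~~~+
~~~+++~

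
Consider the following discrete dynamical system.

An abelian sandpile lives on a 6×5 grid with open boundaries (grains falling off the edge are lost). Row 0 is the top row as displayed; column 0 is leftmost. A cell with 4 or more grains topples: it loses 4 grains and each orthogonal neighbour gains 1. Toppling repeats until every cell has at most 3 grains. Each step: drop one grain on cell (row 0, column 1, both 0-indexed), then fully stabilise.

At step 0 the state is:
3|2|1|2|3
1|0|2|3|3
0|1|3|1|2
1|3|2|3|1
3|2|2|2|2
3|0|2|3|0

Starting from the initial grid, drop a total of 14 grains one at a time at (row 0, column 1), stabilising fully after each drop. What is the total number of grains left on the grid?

59

t=0: 3|2|1|2|3
1|0|2|3|3
0|1|3|1|2
1|3|2|3|1
3|2|2|2|2
3|0|2|3|0
t=1: 3|3|1|2|3
1|0|2|3|3
0|1|3|1|2
1|3|2|3|1
3|2|2|2|2
3|0|2|3|0
t=2: 0|1|2|2|3
2|1|2|3|3
0|1|3|1|2
1|3|2|3|1
3|2|2|2|2
3|0|2|3|0
t=3: 0|2|2|2|3
2|1|2|3|3
0|1|3|1|2
1|3|2|3|1
3|2|2|2|2
3|0|2|3|0
t=4: 0|3|2|2|3
2|1|2|3|3
0|1|3|1|2
1|3|2|3|1
3|2|2|2|2
3|0|2|3|0
t=5: 1|0|3|2|3
2|2|2|3|3
0|1|3|1|2
1|3|2|3|1
3|2|2|2|2
3|0|2|3|0
t=6: 1|1|3|2|3
2|2|2|3|3
0|1|3|1|2
1|3|2|3|1
3|2|2|2|2
3|0|2|3|0
t=7: 1|2|3|2|3
2|2|2|3|3
0|1|3|1|2
1|3|2|3|1
3|2|2|2|2
3|0|2|3|0
t=8: 1|3|3|2|3
2|2|2|3|3
0|1|3|1|2
1|3|2|3|1
3|2|2|2|2
3|0|2|3|0
t=9: 2|1|0|3|3
2|3|3|3|3
0|1|3|1|2
1|3|2|3|1
3|2|2|2|2
3|0|2|3|0
t=10: 2|2|0|3|3
2|3|3|3|3
0|1|3|1|2
1|3|2|3|1
3|2|2|2|2
3|0|2|3|0
t=11: 2|3|0|3|3
2|3|3|3|3
0|1|3|1|2
1|3|2|3|1
3|2|2|2|2
3|0|2|3|0
t=12: 3|1|3|1|1
3|1|2|2|1
0|3|0|3|3
1|3|3|3|1
3|2|2|2|2
3|0|2|3|0
t=13: 3|2|3|1|1
3|1|2|2|1
0|3|0|3|3
1|3|3|3|1
3|2|2|2|2
3|0|2|3|0
t=14: 3|3|3|1|1
3|1|2|2|1
0|3|0|3|3
1|3|3|3|1
3|2|2|2|2
3|0|2|3|0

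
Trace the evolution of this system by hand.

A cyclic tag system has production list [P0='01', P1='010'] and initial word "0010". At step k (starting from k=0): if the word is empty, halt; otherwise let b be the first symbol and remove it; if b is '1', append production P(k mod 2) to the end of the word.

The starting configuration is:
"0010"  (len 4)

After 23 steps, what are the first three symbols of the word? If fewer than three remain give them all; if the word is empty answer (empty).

k=0  "0010"  (len 4)
k=1  "010"  (len 3)
k=2  "10"  (len 2)
k=3  "001"  (len 3)
k=4  "01"  (len 2)
k=5  "1"  (len 1)
k=6  "010"  (len 3)
k=7  "10"  (len 2)
k=8  "0010"  (len 4)
k=9  "010"  (len 3)
k=10  "10"  (len 2)
k=11  "001"  (len 3)
k=12  "01"  (len 2)
k=13  "1"  (len 1)
k=14  "010"  (len 3)
k=15  "10"  (len 2)
k=16  "0010"  (len 4)
k=17  "010"  (len 3)
k=18  "10"  (len 2)
k=19  "001"  (len 3)
k=20  "01"  (len 2)
k=21  "1"  (len 1)
k=22  "010"  (len 3)
k=23  "10"  (len 2)

10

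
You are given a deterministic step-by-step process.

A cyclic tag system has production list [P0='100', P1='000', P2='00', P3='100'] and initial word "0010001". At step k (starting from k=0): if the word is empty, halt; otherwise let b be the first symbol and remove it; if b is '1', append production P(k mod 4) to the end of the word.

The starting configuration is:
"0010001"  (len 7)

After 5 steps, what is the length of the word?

4

gen 0: "0010001"  (len 7)
gen 1: "010001"  (len 6)
gen 2: "10001"  (len 5)
gen 3: "000100"  (len 6)
gen 4: "00100"  (len 5)
gen 5: "0100"  (len 4)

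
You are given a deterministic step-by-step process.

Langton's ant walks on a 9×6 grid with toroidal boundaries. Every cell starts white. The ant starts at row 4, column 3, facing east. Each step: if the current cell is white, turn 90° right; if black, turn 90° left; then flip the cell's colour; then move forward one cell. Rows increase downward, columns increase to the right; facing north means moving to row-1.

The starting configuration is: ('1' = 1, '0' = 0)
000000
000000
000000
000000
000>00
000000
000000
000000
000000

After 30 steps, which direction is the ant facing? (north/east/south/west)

east

[0] 000000
000000
000000
000000
000>00
000000
000000
000000
000000
[1] 000000
000000
000000
000000
000100
000v00
000000
000000
000000
[2] 000000
000000
000000
000000
000100
00<100
000000
000000
000000
[3] 000000
000000
000000
000000
00^100
001100
000000
000000
000000
[4] 000000
000000
000000
000000
001>00
001100
000000
000000
000000
[5] 000000
000000
000000
000^00
001000
001100
000000
000000
000000
[6] 000000
000000
000000
0001>0
001000
001100
000000
000000
000000
[7] 000000
000000
000000
000110
0010v0
001100
000000
000000
000000
[8] 000000
000000
000000
000110
001<10
001100
000000
000000
000000
[9] 000000
000000
000000
000^10
001110
001100
000000
000000
000000
[10] 000000
000000
000000
00<010
001110
001100
000000
000000
000000
[11] 000000
000000
00^000
001010
001110
001100
000000
000000
000000
[12] 000000
000000
001>00
001010
001110
001100
000000
000000
000000
[13] 000000
000000
001100
001v10
001110
001100
000000
000000
000000
[14] 000000
000000
001100
00<110
001110
001100
000000
000000
000000
[15] 000000
000000
001100
000110
00v110
001100
000000
000000
000000
[16] 000000
000000
001100
000110
000>10
001100
000000
000000
000000
[17] 000000
000000
001100
000^10
000010
001100
000000
000000
000000
[18] 000000
000000
001100
00<010
000010
001100
000000
000000
000000
[19] 000000
000000
00^100
001010
000010
001100
000000
000000
000000
[20] 000000
000000
0<0100
001010
000010
001100
000000
000000
000000
[21] 000000
0^0000
010100
001010
000010
001100
000000
000000
000000
[22] 000000
01>000
010100
001010
000010
001100
000000
000000
000000
[23] 000000
011000
01v100
001010
000010
001100
000000
000000
000000
[24] 000000
011000
0<1100
001010
000010
001100
000000
000000
000000
[25] 000000
011000
001100
0v1010
000010
001100
000000
000000
000000
[26] 000000
011000
001100
<11010
000010
001100
000000
000000
000000
[27] 000000
011000
^01100
111010
000010
001100
000000
000000
000000
[28] 000000
011000
1>1100
111010
000010
001100
000000
000000
000000
[29] 000000
011000
111100
1v1010
000010
001100
000000
000000
000000
[30] 000000
011000
111100
10>010
000010
001100
000000
000000
000000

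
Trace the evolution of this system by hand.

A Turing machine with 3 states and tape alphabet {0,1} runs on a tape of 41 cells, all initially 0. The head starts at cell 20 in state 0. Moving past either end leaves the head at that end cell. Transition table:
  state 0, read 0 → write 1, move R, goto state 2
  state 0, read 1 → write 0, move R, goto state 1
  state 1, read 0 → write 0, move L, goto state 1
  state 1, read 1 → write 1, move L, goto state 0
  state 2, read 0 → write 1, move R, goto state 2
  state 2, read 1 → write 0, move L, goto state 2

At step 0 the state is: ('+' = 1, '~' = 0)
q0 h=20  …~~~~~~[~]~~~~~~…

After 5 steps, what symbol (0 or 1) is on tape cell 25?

0) q0 h=20  …~~~~~~[~]~~~~~~…
1) q2 h=21  …~~~~~+[~]~~~~~~…
2) q2 h=22  …~~~~++[~]~~~~~~…
3) q2 h=23  …~~~+++[~]~~~~~~…
4) q2 h=24  …~~++++[~]~~~~~~…
5) q2 h=25  …~+++++[~]~~~~~~…

0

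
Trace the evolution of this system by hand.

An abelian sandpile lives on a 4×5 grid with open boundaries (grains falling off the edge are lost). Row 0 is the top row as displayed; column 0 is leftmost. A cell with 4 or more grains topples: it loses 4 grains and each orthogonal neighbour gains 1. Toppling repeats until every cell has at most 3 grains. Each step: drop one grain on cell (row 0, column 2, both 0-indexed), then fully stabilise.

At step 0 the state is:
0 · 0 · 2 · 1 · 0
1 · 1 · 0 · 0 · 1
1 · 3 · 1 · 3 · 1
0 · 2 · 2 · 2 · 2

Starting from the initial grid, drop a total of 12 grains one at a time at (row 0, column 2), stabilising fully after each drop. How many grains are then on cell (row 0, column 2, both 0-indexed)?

k=0  0 · 0 · 2 · 1 · 0
1 · 1 · 0 · 0 · 1
1 · 3 · 1 · 3 · 1
0 · 2 · 2 · 2 · 2
k=1  0 · 0 · 3 · 1 · 0
1 · 1 · 0 · 0 · 1
1 · 3 · 1 · 3 · 1
0 · 2 · 2 · 2 · 2
k=2  0 · 1 · 0 · 2 · 0
1 · 1 · 1 · 0 · 1
1 · 3 · 1 · 3 · 1
0 · 2 · 2 · 2 · 2
k=3  0 · 1 · 1 · 2 · 0
1 · 1 · 1 · 0 · 1
1 · 3 · 1 · 3 · 1
0 · 2 · 2 · 2 · 2
k=4  0 · 1 · 2 · 2 · 0
1 · 1 · 1 · 0 · 1
1 · 3 · 1 · 3 · 1
0 · 2 · 2 · 2 · 2
k=5  0 · 1 · 3 · 2 · 0
1 · 1 · 1 · 0 · 1
1 · 3 · 1 · 3 · 1
0 · 2 · 2 · 2 · 2
k=6  0 · 2 · 0 · 3 · 0
1 · 1 · 2 · 0 · 1
1 · 3 · 1 · 3 · 1
0 · 2 · 2 · 2 · 2
k=7  0 · 2 · 1 · 3 · 0
1 · 1 · 2 · 0 · 1
1 · 3 · 1 · 3 · 1
0 · 2 · 2 · 2 · 2
k=8  0 · 2 · 2 · 3 · 0
1 · 1 · 2 · 0 · 1
1 · 3 · 1 · 3 · 1
0 · 2 · 2 · 2 · 2
k=9  0 · 2 · 3 · 3 · 0
1 · 1 · 2 · 0 · 1
1 · 3 · 1 · 3 · 1
0 · 2 · 2 · 2 · 2
k=10  0 · 3 · 1 · 0 · 1
1 · 1 · 3 · 1 · 1
1 · 3 · 1 · 3 · 1
0 · 2 · 2 · 2 · 2
k=11  0 · 3 · 2 · 0 · 1
1 · 1 · 3 · 1 · 1
1 · 3 · 1 · 3 · 1
0 · 2 · 2 · 2 · 2
k=12  0 · 3 · 3 · 0 · 1
1 · 1 · 3 · 1 · 1
1 · 3 · 1 · 3 · 1
0 · 2 · 2 · 2 · 2

3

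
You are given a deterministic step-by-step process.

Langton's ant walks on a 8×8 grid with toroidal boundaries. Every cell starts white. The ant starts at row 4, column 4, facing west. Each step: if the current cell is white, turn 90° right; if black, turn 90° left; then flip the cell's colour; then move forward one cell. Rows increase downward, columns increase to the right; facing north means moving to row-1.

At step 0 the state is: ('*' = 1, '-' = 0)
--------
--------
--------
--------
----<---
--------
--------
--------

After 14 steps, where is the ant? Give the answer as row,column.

k=0  --------
--------
--------
--------
----<---
--------
--------
--------
k=1  --------
--------
--------
----^---
----*---
--------
--------
--------
k=2  --------
--------
--------
----*>--
----*---
--------
--------
--------
k=3  --------
--------
--------
----**--
----*v--
--------
--------
--------
k=4  --------
--------
--------
----**--
----<*--
--------
--------
--------
k=5  --------
--------
--------
----**--
-----*--
----v---
--------
--------
k=6  --------
--------
--------
----**--
-----*--
---<*---
--------
--------
k=7  --------
--------
--------
----**--
---^-*--
---**---
--------
--------
k=8  --------
--------
--------
----**--
---*>*--
---**---
--------
--------
k=9  --------
--------
--------
----**--
---***--
---*v---
--------
--------
k=10  --------
--------
--------
----**--
---***--
---*->--
--------
--------
k=11  --------
--------
--------
----**--
---***--
---*-*--
-----v--
--------
k=12  --------
--------
--------
----**--
---***--
---*-*--
----<*--
--------
k=13  --------
--------
--------
----**--
---***--
---*^*--
----**--
--------
k=14  --------
--------
--------
----**--
---***--
---**>--
----**--
--------

5,5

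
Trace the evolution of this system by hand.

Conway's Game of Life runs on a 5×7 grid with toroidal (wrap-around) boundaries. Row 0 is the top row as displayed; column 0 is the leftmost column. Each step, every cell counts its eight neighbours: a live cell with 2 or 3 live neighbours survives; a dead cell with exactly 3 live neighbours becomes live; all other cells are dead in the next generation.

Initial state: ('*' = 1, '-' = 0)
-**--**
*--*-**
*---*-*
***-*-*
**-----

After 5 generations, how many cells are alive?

k=0  -**--**
*--*-**
*---*-*
***-*-*
**-----
k=1  --*-**-
--**---
--*-*--
--**---
---*---
k=2  --*-*--
-**--*-
-*--*--
--*-*--
-------
k=3  -***---
-**-**-
-*--**-
---*---
-------
k=4  -*-**--
*----*-
-*---*-
----*--
---*---
k=5  --***--
***--**
----***
----*--
--**---

14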